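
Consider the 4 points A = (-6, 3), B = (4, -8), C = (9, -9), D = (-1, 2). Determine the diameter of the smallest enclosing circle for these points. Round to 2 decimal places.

19.21

By Welzl's lemma the MEC is supported by two points (diametrically opposite) or three points (on a circumcircle).
The farthest pair is A–C with squared distance 369. The circle on this segment as diameter has centre (1.5, -3) and r² = 369/4 = 92.25.
Check B: distance² to centre = 31.25 ≤ 92.25, so it lies inside.
All remaining points lie in this disk, and no smaller disk contains both endpoints, so this is the minimum enclosing circle.
Diameter = 2r = 2√(92.25) ≈ 19.21.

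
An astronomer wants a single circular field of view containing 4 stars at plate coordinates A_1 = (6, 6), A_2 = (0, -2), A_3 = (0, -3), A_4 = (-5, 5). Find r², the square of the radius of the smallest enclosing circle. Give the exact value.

The minimum enclosing circle of a finite set is fixed by two of the points (as a diameter) or three (as a circumcircle).
The minimum enclosing circle is determined by three boundary points: A_1, A_3, A_4.
Their circumcentre is (45/62, 187/62) with r² = 70577/1922.
The farthest remaining point A_2 is at distance² 49373/1922 ≤ 70577/1922.

70577/1922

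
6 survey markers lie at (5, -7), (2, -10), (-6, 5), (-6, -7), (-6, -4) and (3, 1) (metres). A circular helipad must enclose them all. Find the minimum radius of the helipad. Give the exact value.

The minimum enclosing circle of a finite set is fixed by two of the points (as a diameter) or three (as a circumcircle).
The farthest pair is (2, -10)–(-6, 5) with squared distance 289. The circle on this segment as diameter has centre (-2, -2.5) and r² = 289/4 = 72.25.
Check (5, -7): distance² to centre = 69.25 ≤ 72.25, so it lies inside.
All remaining points lie in this disk, and no smaller disk contains both endpoints, so this is the minimum enclosing circle.
r = √(72.25) = 8.5.

8.5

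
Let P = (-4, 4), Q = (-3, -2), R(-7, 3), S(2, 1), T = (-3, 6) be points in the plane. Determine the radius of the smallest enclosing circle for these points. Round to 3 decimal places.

The minimum enclosing circle of a finite set is fixed by two of the points (as a diameter) or three (as a circumcircle).
The farthest pair is R–S with squared distance 85. The circle on this segment as diameter has centre (-2.5, 2) and r² = 85/4 = 21.25.
Check P: distance² to centre = 6.25 ≤ 21.25, so it lies inside.
All remaining points lie in this disk, and no smaller disk contains both endpoints, so this is the minimum enclosing circle.
r = √(21.25) ≈ 4.610.

4.610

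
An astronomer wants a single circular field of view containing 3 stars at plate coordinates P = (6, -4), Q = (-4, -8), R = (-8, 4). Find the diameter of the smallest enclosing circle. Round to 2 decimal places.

Side lengths²: PQ² = 116, PR² = 260, QR² = 160.
Since PR² = 260 < 160 + 116 = 276, the triangle is acute, so the smallest enclosing circle is the circumcircle.
Circumcentre = (-21/17, -7/17), r² = 18850/289.
Diameter = 2r = 2√(18850/289) ≈ 16.15.

16.15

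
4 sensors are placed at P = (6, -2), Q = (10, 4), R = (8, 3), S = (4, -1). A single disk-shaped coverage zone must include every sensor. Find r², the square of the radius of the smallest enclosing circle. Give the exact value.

15.25

By Welzl's lemma the MEC is supported by two points (diametrically opposite) or three points (on a circumcircle).
The farthest pair is Q–S with squared distance 61. The circle on this segment as diameter has centre (7, 1.5) and r² = 61/4 = 15.25.
Check P: distance² to centre = 13.25 ≤ 15.25, so it lies inside.
All remaining points lie in this disk, and no smaller disk contains both endpoints, so this is the minimum enclosing circle.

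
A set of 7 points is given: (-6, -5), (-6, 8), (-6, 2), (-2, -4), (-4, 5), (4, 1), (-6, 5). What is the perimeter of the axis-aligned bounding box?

Width = max x − min x = 4 − (-6) = 10.
Height = max y − min y = 8 − (-5) = 13.
Perimeter = 2(10 + 13) = 46.

46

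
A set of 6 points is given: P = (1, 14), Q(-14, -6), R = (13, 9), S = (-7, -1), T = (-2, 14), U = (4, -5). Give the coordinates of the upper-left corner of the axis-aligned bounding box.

(-14, 14)

x-range [-14, 13], y-range [-6, 14].
The upper-left corner is (-14, 14).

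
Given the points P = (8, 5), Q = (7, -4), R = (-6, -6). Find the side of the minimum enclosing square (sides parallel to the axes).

The bounding box has width 14 and height 11.
An axis-aligned square enclosing the set must have side ≥ max(width, height).
So the minimum side is max(14, 11) = 14.

14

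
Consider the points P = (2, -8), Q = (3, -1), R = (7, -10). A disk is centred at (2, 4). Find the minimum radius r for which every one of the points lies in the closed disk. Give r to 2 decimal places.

14.87

The required radius is the distance from (2, 4) to the farthest point.
Squared distances: 144, 26, 221.
Maximum is 221, attained at R.
r = √221 ≈ 14.87.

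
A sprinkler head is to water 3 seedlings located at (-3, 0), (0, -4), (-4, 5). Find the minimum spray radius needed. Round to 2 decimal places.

4.92

Call the three points A, B, C in the order given.
Side lengths²: AB² = 25, AC² = 26, BC² = 97.
Since BC² = 97 ≥ 26 + 25 = 51, the angle opposite BC is not acute, so the smallest enclosing circle has BC as diameter.
Centre = midpoint of BC = (-2, 0.5), r² = 97/4 = 24.25.
r = √(24.25) ≈ 4.92.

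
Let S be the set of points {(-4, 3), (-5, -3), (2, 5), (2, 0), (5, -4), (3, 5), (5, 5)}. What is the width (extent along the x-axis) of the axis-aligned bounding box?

10

max x = 5, min x = -5, so width = 10.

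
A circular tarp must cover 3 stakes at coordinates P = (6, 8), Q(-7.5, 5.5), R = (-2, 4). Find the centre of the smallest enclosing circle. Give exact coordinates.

Side lengths²: PQ² = 188.5, PR² = 80, QR² = 32.5.
Since PQ² = 188.5 ≥ 80 + 32.5 = 112.5, the angle opposite PQ is not acute, so the smallest enclosing circle has PQ as diameter.
Centre = midpoint of PQ = (-0.75, 6.75), r² = 188.5/4 = 47.125.
Centre = (-0.75, 6.75).

(-0.75, 6.75)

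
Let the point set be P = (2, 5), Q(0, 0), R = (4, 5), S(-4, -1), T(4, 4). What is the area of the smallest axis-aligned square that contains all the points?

64

The bounding box has width 8 and height 6.
An axis-aligned square enclosing the set must have side ≥ max(width, height).
So the minimum side is max(8, 6) = 8.
Area = 8² = 64.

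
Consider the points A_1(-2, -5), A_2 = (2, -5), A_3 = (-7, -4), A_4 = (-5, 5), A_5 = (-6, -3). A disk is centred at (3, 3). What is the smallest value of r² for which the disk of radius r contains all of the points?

149

The required radius is the distance from (3, 3) to the farthest point.
Squared distances: 89, 65, 149, 68, 117.
Maximum is 149, attained at A_3.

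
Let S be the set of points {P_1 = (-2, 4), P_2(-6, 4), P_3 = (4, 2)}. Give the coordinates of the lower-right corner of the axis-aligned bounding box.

x-range [-6, 4], y-range [2, 4].
The lower-right corner is (4, 2).

(4, 2)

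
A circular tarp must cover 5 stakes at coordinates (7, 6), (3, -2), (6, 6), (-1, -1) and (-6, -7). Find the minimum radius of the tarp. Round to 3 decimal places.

9.192

The farthest pair is (7, 6)–(-6, -7) with squared distance 338. The circle on this segment as diameter has centre (0.5, -0.5) and r² = 338/4 = 84.5.
Check (3, -2): distance² to centre = 8.5 ≤ 84.5, so it lies inside.
All remaining points lie in this disk, and no smaller disk contains both endpoints, so this is the minimum enclosing circle.
r = √(84.5) ≈ 9.192.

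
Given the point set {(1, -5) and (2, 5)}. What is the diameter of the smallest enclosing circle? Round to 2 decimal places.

10.05

The smallest circle enclosing two points has them as diameter endpoints.
Centre = midpoint = (1.5, 0); r² = |(1, -5)−(2, 5)|²/4 = 101/4 = 25.25.
Diameter = 2r = 2√(25.25) ≈ 10.05.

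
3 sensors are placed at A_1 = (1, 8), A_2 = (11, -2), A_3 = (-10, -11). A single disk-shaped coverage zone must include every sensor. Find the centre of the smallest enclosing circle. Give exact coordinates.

(-0.7, -3.7)

Side lengths²: A_1A_2² = 200, A_1A_3² = 482, A_2A_3² = 522.
Since A_2A_3² = 522 < 482 + 200 = 682, the triangle is acute, so the smallest enclosing circle is the circumcircle.
Circumcentre = (-0.7, -3.7), r² = 139.78.
Centre = (-0.7, -3.7).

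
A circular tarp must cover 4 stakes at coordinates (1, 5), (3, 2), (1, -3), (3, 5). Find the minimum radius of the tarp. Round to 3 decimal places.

4.123

The farthest pair is (1, -3)–(3, 5) with squared distance 68. The circle on this segment as diameter has centre (2, 1) and r² = 68/4 = 17.
Check (1, 5): distance² to centre = 17 ≤ 17, so it lies inside.
All remaining points lie in this disk, and no smaller disk contains both endpoints, so this is the minimum enclosing circle.
r = √17 ≈ 4.123.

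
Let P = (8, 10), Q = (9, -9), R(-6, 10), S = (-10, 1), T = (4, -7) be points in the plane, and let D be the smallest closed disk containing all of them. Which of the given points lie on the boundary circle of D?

Q, R

By Welzl's lemma the MEC is supported by two points (diametrically opposite) or three points (on a circumcircle).
The farthest pair is Q–R with squared distance 586. The circle on this segment as diameter has centre (1.5, 0.5) and r² = 586/4 = 146.5.
Check P: distance² to centre = 132.5 ≤ 146.5, so it lies inside.
All remaining points lie in this disk, and no smaller disk contains both endpoints, so this is the minimum enclosing circle.
The points at distance exactly r from the centre are Q, R — 2 points.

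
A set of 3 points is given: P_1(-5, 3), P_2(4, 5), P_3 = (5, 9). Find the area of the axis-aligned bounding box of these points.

60

x ranges over [-5, 5], width 10.
y ranges over [3, 9], height 6.
Area = 10 × 6 = 60.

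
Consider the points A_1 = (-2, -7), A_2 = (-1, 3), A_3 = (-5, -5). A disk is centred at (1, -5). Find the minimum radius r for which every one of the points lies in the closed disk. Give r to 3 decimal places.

8.246

The required radius is the distance from (1, -5) to the farthest point.
Squared distances: 13, 68, 36.
Maximum is 68, attained at A_2.
r = √68 ≈ 8.246.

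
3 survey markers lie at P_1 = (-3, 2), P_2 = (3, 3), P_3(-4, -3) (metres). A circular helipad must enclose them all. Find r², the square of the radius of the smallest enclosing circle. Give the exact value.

21.25

Side lengths²: P_1P_2² = 37, P_1P_3² = 26, P_2P_3² = 85.
Since P_2P_3² = 85 ≥ 37 + 26 = 63, the angle opposite P_2P_3 is not acute, so the smallest enclosing circle has P_2P_3 as diameter.
Centre = midpoint of P_2P_3 = (-0.5, 0), r² = 85/4 = 21.25.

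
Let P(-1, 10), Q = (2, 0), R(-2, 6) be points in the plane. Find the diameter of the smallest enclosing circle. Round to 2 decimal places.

10.44

Side lengths²: PQ² = 109, PR² = 17, QR² = 52.
Since PQ² = 109 ≥ 52 + 17 = 69, the angle opposite PQ is not acute, so the smallest enclosing circle has PQ as diameter.
Centre = midpoint of PQ = (0.5, 5), r² = 109/4 = 27.25.
Diameter = 2r = 2√(27.25) ≈ 10.44.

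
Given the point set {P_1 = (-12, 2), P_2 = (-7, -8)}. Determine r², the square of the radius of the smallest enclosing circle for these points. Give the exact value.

The smallest circle enclosing two points has them as diameter endpoints.
Centre = midpoint = (-9.5, -3); r² = |P_1P_2|²/4 = 125/4 = 31.25.

31.25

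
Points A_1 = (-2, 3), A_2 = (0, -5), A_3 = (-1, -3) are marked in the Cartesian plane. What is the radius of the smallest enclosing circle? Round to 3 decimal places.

Side lengths²: A_1A_2² = 68, A_1A_3² = 37, A_2A_3² = 5.
Since A_1A_2² = 68 ≥ 37 + 5 = 42, the angle opposite A_1A_2 is not acute, so the smallest enclosing circle has A_1A_2 as diameter.
Centre = midpoint of A_1A_2 = (-1, -1), r² = 68/4 = 17.
r = √17 ≈ 4.123.

4.123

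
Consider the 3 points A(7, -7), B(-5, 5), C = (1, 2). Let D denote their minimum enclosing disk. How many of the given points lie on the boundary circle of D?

2

Side lengths²: AB² = 288, AC² = 117, BC² = 45.
Since AB² = 288 ≥ 117 + 45 = 162, the angle opposite AB is not acute, so the smallest enclosing circle has AB as diameter.
Centre = midpoint of AB = (1, -1), r² = 288/4 = 72.
The points at distance exactly r from the centre are A, B — 2 points.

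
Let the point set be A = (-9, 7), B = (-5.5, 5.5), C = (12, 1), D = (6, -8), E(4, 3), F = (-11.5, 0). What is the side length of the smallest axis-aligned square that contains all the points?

23.5

The bounding box has width 23.5 and height 15.
An axis-aligned square enclosing the set must have side ≥ max(width, height).
So the minimum side is max(23.5, 15) = 23.5.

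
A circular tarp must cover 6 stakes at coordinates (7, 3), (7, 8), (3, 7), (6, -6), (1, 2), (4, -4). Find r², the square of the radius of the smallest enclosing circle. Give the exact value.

49.25

The farthest pair is (7, 8)–(6, -6) with squared distance 197. The circle on this segment as diameter has centre (6.5, 1) and r² = 197/4 = 49.25.
Check (7, 3): distance² to centre = 4.25 ≤ 49.25, so it lies inside.
All remaining points lie in this disk, and no smaller disk contains both endpoints, so this is the minimum enclosing circle.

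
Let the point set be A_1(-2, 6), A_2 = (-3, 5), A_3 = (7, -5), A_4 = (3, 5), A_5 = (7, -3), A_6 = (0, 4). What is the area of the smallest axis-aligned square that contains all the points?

121

The bounding box has width 10 and height 11.
An axis-aligned square enclosing the set must have side ≥ max(width, height).
So the minimum side is max(10, 11) = 11.
Area = 11² = 121.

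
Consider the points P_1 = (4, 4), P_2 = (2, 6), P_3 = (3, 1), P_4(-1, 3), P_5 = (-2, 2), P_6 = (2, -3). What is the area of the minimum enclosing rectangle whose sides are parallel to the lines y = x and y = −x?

In coordinates u = x + y, v = x − y the rectangle is axis-aligned; the map (x,y)→(u,v) scales areas by 2.
u-values: 8, 8, 4, 2, 0, -1; range = 8 − (-1) = 9.
v-values: 0, -4, 2, -4, -4, 5; range = 5 − (-4) = 9.
Area = (9 × 9) / 2 = 40.5.

40.5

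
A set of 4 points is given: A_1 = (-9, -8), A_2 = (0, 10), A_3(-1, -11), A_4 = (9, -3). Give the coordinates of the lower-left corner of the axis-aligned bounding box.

x-range [-9, 9], y-range [-11, 10].
The lower-left corner is (-9, -11).

(-9, -11)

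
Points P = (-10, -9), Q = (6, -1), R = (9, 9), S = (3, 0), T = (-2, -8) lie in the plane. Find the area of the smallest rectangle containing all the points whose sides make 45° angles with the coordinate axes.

In coordinates u = x + y, v = x − y the rectangle is axis-aligned; the map (x,y)→(u,v) scales areas by 2.
u-values: -19, 5, 18, 3, -10; range = 18 − (-19) = 37.
v-values: -1, 7, 0, 3, 6; range = 7 − (-1) = 8.
Area = (37 × 8) / 2 = 148.

148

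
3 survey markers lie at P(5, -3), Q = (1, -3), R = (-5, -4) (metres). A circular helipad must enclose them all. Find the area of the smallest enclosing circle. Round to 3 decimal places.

Side lengths²: PQ² = 16, PR² = 101, QR² = 37.
Since PR² = 101 ≥ 37 + 16 = 53, the angle opposite PR is not acute, so the smallest enclosing circle has PR as diameter.
Centre = midpoint of PR = (0, -3.5), r² = 101/4 = 25.25.
Area = π·r² = π·25.25 ≈ 79.325.

79.325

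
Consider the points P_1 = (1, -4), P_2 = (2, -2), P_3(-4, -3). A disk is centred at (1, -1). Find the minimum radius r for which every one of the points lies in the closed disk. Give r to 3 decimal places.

The required radius is the distance from (1, -1) to the farthest point.
Squared distances: 9, 2, 29.
Maximum is 29, attained at P_3.
r = √29 ≈ 5.385.

5.385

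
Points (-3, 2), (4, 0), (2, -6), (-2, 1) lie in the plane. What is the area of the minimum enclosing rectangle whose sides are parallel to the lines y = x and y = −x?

52

In coordinates u = x + y, v = x − y the rectangle is axis-aligned; the map (x,y)→(u,v) scales areas by 2.
u-values: -1, 4, -4, -1; range = 4 − (-4) = 8.
v-values: -5, 4, 8, -3; range = 8 − (-5) = 13.
Area = (8 × 13) / 2 = 52.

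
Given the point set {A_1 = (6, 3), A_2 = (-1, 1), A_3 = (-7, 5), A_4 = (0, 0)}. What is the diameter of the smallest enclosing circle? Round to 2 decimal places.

13.15

The farthest pair is A_1–A_3 with squared distance 173. The circle on this segment as diameter has centre (-0.5, 4) and r² = 173/4 = 43.25.
Check A_2: distance² to centre = 9.25 ≤ 43.25, so it lies inside.
All remaining points lie in this disk, and no smaller disk contains both endpoints, so this is the minimum enclosing circle.
Diameter = 2r = 2√(43.25) ≈ 13.15.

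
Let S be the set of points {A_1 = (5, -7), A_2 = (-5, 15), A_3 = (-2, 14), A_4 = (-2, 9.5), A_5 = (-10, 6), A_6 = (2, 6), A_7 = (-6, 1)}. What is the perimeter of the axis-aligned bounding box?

Width = max x − min x = 5 − (-10) = 15.
Height = max y − min y = 15 − (-7) = 22.
Perimeter = 2(15 + 22) = 74.

74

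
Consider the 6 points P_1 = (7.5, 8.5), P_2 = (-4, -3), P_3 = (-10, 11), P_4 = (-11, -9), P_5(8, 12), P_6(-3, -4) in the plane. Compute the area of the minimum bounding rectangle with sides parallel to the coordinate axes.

399

x ranges over [-11, 8], width 19.
y ranges over [-9, 12], height 21.
Area = 19 × 21 = 399.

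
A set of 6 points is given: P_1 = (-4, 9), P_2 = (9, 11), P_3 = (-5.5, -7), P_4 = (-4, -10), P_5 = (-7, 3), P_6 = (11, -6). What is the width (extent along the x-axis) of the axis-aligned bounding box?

18

max x = 11, min x = -7, so width = 18.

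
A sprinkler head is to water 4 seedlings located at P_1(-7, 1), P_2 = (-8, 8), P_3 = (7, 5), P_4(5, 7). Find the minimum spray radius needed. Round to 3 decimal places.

A smallest enclosing disk is always determined by at most three of the input points on its boundary.
The minimum enclosing circle is determined by three boundary points: P_1, P_2, P_3.
Their circumcentre is (-12/17, 93/17) with r² = 17225/289.
The farthest remaining point P_4 is at distance² 10085/289 ≤ 17225/289.
r = √(17225/289) ≈ 7.720.

7.720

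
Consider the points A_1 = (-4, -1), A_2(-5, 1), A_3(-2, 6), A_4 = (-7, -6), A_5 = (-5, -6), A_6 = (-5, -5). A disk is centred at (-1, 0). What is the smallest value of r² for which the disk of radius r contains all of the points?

The required radius is the distance from (-1, 0) to the farthest point.
Squared distances: 10, 17, 37, 72, 52, 41.
Maximum is 72, attained at A_4.

72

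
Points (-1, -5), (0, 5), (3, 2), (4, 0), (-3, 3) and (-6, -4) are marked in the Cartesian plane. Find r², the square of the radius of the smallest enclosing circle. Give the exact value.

15457/484

The minimum enclosing circle is determined by three boundary points: (0, 5), (4, 0), (-6, -4).
Their circumcentre is (-18/11, -9/22) with r² = 15457/484.
The farthest remaining point (3, 2) is at distance² 13213/484 ≤ 15457/484.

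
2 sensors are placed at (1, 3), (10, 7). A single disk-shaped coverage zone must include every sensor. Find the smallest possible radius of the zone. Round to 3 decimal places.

The smallest circle enclosing two points has them as diameter endpoints.
Centre = midpoint = (5.5, 5); r² = |(1, 3)−(10, 7)|²/4 = 97/4 = 24.25.
r = √(24.25) ≈ 4.924.

4.924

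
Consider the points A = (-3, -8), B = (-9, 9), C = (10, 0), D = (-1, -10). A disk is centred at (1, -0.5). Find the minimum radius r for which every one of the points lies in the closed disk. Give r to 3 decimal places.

The required radius is the distance from (1, -0.5) to the farthest point.
Squared distances: 72.25, 190.25, 81.25, 94.25.
Maximum is 190.25, attained at B.
r = √(190.25) ≈ 13.793.

13.793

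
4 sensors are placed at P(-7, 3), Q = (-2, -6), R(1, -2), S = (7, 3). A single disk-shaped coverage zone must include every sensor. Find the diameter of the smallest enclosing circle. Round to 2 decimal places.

14.56

The minimum enclosing circle is determined by three boundary points: P, Q, S.
Their circumcentre is (0, 1) with r² = 53.
The farthest remaining point R is at distance² 10 ≤ 53.
Diameter = 2r = 2√53 ≈ 14.56.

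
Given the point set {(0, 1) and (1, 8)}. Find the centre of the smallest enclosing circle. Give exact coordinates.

(0.5, 4.5)

The smallest circle enclosing two points has them as diameter endpoints.
Centre = midpoint = (0.5, 4.5); r² = |(0, 1)−(1, 8)|²/4 = 50/4 = 12.5.
Centre = (0.5, 4.5).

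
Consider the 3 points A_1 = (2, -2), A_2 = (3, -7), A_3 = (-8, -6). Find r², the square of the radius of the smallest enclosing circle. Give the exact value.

Side lengths²: A_1A_2² = 26, A_1A_3² = 116, A_2A_3² = 122.
Since A_2A_3² = 122 < 116 + 26 = 142, the triangle is acute, so the smallest enclosing circle is the circumcircle.
Circumcentre = (-65/27, -148/27), r² = 22997/729.

22997/729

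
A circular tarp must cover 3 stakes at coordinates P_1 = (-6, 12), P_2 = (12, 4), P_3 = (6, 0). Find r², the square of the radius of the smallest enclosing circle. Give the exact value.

Side lengths²: P_1P_2² = 388, P_1P_3² = 288, P_2P_3² = 52.
Since P_1P_2² = 388 ≥ 288 + 52 = 340, the angle opposite P_1P_2 is not acute, so the smallest enclosing circle has P_1P_2 as diameter.
Centre = midpoint of P_1P_2 = (3, 8), r² = 388/4 = 97.

97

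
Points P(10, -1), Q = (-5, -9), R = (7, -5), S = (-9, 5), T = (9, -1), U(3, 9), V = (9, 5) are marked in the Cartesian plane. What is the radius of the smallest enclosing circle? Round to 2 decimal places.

The minimum enclosing circle is determined by three boundary points: Q, S, V.
Their circumcentre is (0, 0) with r² = 106.
The farthest remaining point P is at distance² 101 ≤ 106.
r = √106 ≈ 10.30.

10.30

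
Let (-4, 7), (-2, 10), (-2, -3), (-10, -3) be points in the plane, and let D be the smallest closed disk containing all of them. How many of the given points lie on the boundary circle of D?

3

The minimum enclosing circle of a finite set is fixed by two of the points (as a diameter) or three (as a circumcircle).
The farthest pair is (-2, 10)–(-10, -3) with squared distance 233. The circle on this segment as diameter has centre (-6, 3.5) and r² = 233/4 = 58.25.
Check (-4, 7): distance² to centre = 16.25 ≤ 58.25, so it lies inside.
All remaining points lie in this disk, and no smaller disk contains both endpoints, so this is the minimum enclosing circle.
The points at distance exactly r from the centre are (-2, 10), (-2, -3), (-10, -3) — 3 points.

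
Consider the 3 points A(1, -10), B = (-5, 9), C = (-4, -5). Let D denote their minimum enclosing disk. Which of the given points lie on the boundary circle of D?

A, B

Side lengths²: AB² = 397, AC² = 50, BC² = 197.
Since AB² = 397 ≥ 197 + 50 = 247, the angle opposite AB is not acute, so the smallest enclosing circle has AB as diameter.
Centre = midpoint of AB = (-2, -0.5), r² = 397/4 = 99.25.
The points at distance exactly r from the centre are A, B — 2 points.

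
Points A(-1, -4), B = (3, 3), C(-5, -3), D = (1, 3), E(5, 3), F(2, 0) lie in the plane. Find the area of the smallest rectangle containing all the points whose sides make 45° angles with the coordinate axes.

In coordinates u = x + y, v = x − y the rectangle is axis-aligned; the map (x,y)→(u,v) scales areas by 2.
u-values: -5, 6, -8, 4, 8, 2; range = 8 − (-8) = 16.
v-values: 3, 0, -2, -2, 2, 2; range = 3 − (-2) = 5.
Area = (16 × 5) / 2 = 40.

40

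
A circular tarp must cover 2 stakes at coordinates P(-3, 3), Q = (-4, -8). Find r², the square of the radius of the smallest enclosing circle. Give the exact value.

The smallest circle enclosing two points has them as diameter endpoints.
Centre = midpoint = (-3.5, -2.5); r² = |PQ|²/4 = 122/4 = 30.5.

30.5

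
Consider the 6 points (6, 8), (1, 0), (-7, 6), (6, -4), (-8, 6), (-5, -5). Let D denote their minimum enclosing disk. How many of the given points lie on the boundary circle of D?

3

By Welzl's lemma the MEC is supported by two points (diametrically opposite) or three points (on a circumcircle).
The minimum enclosing circle is determined by three boundary points: (6, 8), (6, -4), (-8, 6).
Their circumcentre is (-2/7, 2) with r² = 3700/49.
The farthest remaining point (-5, -5) is at distance² 3490/49 ≤ 3700/49.
The points at distance exactly r from the centre are (6, 8), (6, -4), (-8, 6) — 3 points.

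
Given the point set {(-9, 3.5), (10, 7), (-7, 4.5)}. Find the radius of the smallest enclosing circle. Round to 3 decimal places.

Call the three points A, B, C in the order given.
Side lengths²: AB² = 373.25, AC² = 5, BC² = 295.25.
Since AB² = 373.25 ≥ 295.25 + 5 = 300.25, the angle opposite AB is not acute, so the smallest enclosing circle has AB as diameter.
Centre = midpoint of AB = (0.5, 5.25), r² = 373.25/4 = 93.3125.
r = √(93.3125) ≈ 9.660.

9.660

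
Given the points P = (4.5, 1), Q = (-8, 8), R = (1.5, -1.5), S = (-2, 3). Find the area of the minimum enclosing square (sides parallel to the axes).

The bounding box has width 12.5 and height 9.5.
An axis-aligned square enclosing the set must have side ≥ max(width, height).
So the minimum side is max(12.5, 9.5) = 12.5.
Area = 12.5² = 156.25.

156.25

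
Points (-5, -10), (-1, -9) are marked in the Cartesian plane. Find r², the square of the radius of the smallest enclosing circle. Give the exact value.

The smallest circle enclosing two points has them as diameter endpoints.
Centre = midpoint = (-3, -9.5); r² = |(-5, -10)−(-1, -9)|²/4 = 17/4 = 4.25.

4.25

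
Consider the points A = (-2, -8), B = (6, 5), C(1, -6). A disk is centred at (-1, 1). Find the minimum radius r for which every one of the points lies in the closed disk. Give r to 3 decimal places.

The required radius is the distance from (-1, 1) to the farthest point.
Squared distances: 82, 65, 53.
Maximum is 82, attained at A.
r = √82 ≈ 9.055.

9.055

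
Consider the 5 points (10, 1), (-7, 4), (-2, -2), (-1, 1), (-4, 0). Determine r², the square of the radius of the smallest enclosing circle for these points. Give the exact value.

The farthest pair is (10, 1)–(-7, 4) with squared distance 298. The circle on this segment as diameter has centre (1.5, 2.5) and r² = 298/4 = 74.5.
Check (-2, -2): distance² to centre = 32.5 ≤ 74.5, so it lies inside.
All remaining points lie in this disk, and no smaller disk contains both endpoints, so this is the minimum enclosing circle.

74.5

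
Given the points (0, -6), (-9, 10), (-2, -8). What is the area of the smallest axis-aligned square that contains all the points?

The bounding box has width 9 and height 18.
An axis-aligned square enclosing the set must have side ≥ max(width, height).
So the minimum side is max(9, 18) = 18.
Area = 18² = 324.

324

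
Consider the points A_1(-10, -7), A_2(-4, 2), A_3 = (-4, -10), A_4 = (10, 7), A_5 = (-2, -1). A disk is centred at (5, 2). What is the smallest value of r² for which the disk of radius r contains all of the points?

306

The required radius is the distance from (5, 2) to the farthest point.
Squared distances: 306, 81, 225, 50, 58.
Maximum is 306, attained at A_1.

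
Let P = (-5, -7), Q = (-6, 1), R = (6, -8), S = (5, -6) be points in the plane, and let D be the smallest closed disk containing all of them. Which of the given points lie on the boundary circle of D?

Q, R

The farthest pair is Q–R with squared distance 225. The circle on this segment as diameter has centre (0, -3.5) and r² = 225/4 = 56.25.
Check P: distance² to centre = 37.25 ≤ 56.25, so it lies inside.
All remaining points lie in this disk, and no smaller disk contains both endpoints, so this is the minimum enclosing circle.
The points at distance exactly r from the centre are Q, R — 2 points.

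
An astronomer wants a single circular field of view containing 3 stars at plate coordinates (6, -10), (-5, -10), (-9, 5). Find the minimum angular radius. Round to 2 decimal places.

10.61

Call the three points A, B, C in the order given.
Side lengths²: AB² = 121, AC² = 450, BC² = 241.
Since AC² = 450 ≥ 241 + 121 = 362, the angle opposite AC is not acute, so the smallest enclosing circle has AC as diameter.
Centre = midpoint of AC = (-1.5, -2.5), r² = 450/4 = 112.5.
r = √(112.5) ≈ 10.61.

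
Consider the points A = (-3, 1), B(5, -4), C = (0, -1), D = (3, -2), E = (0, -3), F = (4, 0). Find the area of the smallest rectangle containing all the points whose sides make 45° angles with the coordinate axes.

In coordinates u = x + y, v = x − y the rectangle is axis-aligned; the map (x,y)→(u,v) scales areas by 2.
u-values: -2, 1, -1, 1, -3, 4; range = 4 − (-3) = 7.
v-values: -4, 9, 1, 5, 3, 4; range = 9 − (-4) = 13.
Area = (7 × 13) / 2 = 45.5.

45.5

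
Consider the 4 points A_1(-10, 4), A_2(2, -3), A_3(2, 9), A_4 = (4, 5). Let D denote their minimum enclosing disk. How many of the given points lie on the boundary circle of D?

A smallest enclosing disk is always determined by at most three of the input points on its boundary.
The minimum enclosing circle is determined by three boundary points: A_1, A_2, A_3.
Their circumcentre is (-61/24, 3) with r² = 32617/576.
The farthest remaining point A_4 is at distance² 26953/576 ≤ 32617/576.
The points at distance exactly r from the centre are A_1, A_2, A_3 — 3 points.

3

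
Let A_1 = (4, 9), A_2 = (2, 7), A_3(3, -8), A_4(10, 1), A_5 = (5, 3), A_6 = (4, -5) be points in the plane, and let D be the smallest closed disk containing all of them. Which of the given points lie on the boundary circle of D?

The farthest pair is A_1–A_3 with squared distance 290. The circle on this segment as diameter has centre (3.5, 0.5) and r² = 290/4 = 72.5.
Check A_2: distance² to centre = 44.5 ≤ 72.5, so it lies inside.
All remaining points lie in this disk, and no smaller disk contains both endpoints, so this is the minimum enclosing circle.
The points at distance exactly r from the centre are A_1, A_3 — 2 points.

A_1, A_3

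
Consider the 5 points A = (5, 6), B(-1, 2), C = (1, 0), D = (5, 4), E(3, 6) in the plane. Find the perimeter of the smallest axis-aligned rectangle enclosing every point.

24

Width = max x − min x = 5 − (-1) = 6.
Height = max y − min y = 6 − 0 = 6.
Perimeter = 2(6 + 6) = 24.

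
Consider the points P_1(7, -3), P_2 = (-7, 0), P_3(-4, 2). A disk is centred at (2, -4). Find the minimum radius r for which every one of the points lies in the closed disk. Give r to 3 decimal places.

The required radius is the distance from (2, -4) to the farthest point.
Squared distances: 26, 97, 72.
Maximum is 97, attained at P_2.
r = √97 ≈ 9.849.

9.849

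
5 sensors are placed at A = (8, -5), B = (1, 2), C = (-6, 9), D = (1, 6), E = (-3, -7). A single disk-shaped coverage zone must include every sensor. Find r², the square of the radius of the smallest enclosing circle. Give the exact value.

98

The farthest pair is A–C with squared distance 392. The circle on this segment as diameter has centre (1, 2) and r² = 392/4 = 98.
Check B: distance² to centre = 0 ≤ 98, so it lies inside.
All remaining points lie in this disk, and no smaller disk contains both endpoints, so this is the minimum enclosing circle.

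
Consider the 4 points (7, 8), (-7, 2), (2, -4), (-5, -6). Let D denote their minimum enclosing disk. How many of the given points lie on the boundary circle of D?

By Welzl's lemma the MEC is supported by two points (diametrically opposite) or three points (on a circumcircle).
The farthest pair is (7, 8)–(-5, -6) with squared distance 340. The circle on this segment as diameter has centre (1, 1) and r² = 340/4 = 85.
Check (-7, 2): distance² to centre = 65 ≤ 85, so it lies inside.
All remaining points lie in this disk, and no smaller disk contains both endpoints, so this is the minimum enclosing circle.
The points at distance exactly r from the centre are (7, 8), (-5, -6) — 2 points.

2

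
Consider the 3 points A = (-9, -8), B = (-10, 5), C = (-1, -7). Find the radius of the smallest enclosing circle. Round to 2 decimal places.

7.51

Side lengths²: AB² = 170, AC² = 65, BC² = 225.
Since BC² = 225 < 170 + 65 = 235, the triangle is acute, so the smallest enclosing circle is the circumcircle.
Circumcentre = (-81/14, -17/14), r² = 5525/98.
r = √(5525/98) ≈ 7.51.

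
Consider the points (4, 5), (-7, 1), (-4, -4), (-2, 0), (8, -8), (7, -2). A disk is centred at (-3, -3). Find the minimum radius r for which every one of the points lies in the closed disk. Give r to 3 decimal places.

12.083

The required radius is the distance from (-3, -3) to the farthest point.
Squared distances: 113, 32, 2, 10, 146, 101.
Maximum is 146, attained at (8, -8).
r = √146 ≈ 12.083.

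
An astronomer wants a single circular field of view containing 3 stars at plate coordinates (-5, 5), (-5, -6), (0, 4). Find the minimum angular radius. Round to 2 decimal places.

5.70

Call the three points A, B, C in the order given.
Side lengths²: AB² = 121, AC² = 26, BC² = 125.
Since BC² = 125 < 121 + 26 = 147, the triangle is acute, so the smallest enclosing circle is the circumcircle.
Circumcentre = (-3.5, -0.5), r² = 32.5.
r = √(32.5) ≈ 5.70.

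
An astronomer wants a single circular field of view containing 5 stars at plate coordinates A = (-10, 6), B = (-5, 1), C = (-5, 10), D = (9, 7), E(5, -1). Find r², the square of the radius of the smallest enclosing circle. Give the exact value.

90.5

A smallest enclosing disk is always determined by at most three of the input points on its boundary.
The farthest pair is A–D with squared distance 362. The circle on this segment as diameter has centre (-0.5, 6.5) and r² = 362/4 = 90.5.
Check B: distance² to centre = 50.5 ≤ 90.5, so it lies inside.
All remaining points lie in this disk, and no smaller disk contains both endpoints, so this is the minimum enclosing circle.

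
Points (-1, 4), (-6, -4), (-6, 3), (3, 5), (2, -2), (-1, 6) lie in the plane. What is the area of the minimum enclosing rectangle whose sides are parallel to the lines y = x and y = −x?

117

In coordinates u = x + y, v = x − y the rectangle is axis-aligned; the map (x,y)→(u,v) scales areas by 2.
u-values: 3, -10, -3, 8, 0, 5; range = 8 − (-10) = 18.
v-values: -5, -2, -9, -2, 4, -7; range = 4 − (-9) = 13.
Area = (18 × 13) / 2 = 117.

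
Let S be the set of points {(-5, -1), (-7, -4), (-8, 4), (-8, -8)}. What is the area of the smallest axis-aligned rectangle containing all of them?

36

x ranges over [-8, -5], width 3.
y ranges over [-8, 4], height 12.
Area = 3 × 12 = 36.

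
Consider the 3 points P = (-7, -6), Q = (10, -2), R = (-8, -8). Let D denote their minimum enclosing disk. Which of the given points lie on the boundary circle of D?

Q, R

Side lengths²: PQ² = 305, PR² = 5, QR² = 360.
Since QR² = 360 ≥ 305 + 5 = 310, the angle opposite QR is not acute, so the smallest enclosing circle has QR as diameter.
Centre = midpoint of QR = (1, -5), r² = 360/4 = 90.
The points at distance exactly r from the centre are Q, R — 2 points.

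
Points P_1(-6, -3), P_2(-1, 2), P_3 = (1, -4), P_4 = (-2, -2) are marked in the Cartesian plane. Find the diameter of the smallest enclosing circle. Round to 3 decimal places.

7.906

The minimum enclosing circle of a finite set is fixed by two of the points (as a diameter) or three (as a circumcircle).
The minimum enclosing circle is determined by three boundary points: P_1, P_2, P_3.
Their circumcentre is (-2.25, -1.75) with r² = 15.625.
The farthest remaining point P_4 is at distance² 0.125 ≤ 15.625.
Diameter = 2r = 2√(15.625) ≈ 7.906.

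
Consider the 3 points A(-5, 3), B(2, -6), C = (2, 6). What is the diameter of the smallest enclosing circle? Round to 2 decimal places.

12.40

Side lengths²: AB² = 130, AC² = 58, BC² = 144.
Since BC² = 144 < 130 + 58 = 188, the triangle is acute, so the smallest enclosing circle is the circumcircle.
Circumcentre = (3/7, 0), r² = 1885/49.
Diameter = 2r = 2√(1885/49) ≈ 12.40.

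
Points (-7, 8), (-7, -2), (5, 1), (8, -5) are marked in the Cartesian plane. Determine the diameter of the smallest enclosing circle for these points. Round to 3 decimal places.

19.849

A smallest enclosing disk is always determined by at most three of the input points on its boundary.
The farthest pair is (-7, 8)–(8, -5) with squared distance 394. The circle on this segment as diameter has centre (0.5, 1.5) and r² = 394/4 = 98.5.
Check (-7, -2): distance² to centre = 68.5 ≤ 98.5, so it lies inside.
All remaining points lie in this disk, and no smaller disk contains both endpoints, so this is the minimum enclosing circle.
Diameter = 2r = 2√(98.5) ≈ 19.849.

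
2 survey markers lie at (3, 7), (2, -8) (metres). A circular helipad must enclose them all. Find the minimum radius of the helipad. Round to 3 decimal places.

7.517

The smallest circle enclosing two points has them as diameter endpoints.
Centre = midpoint = (2.5, -0.5); r² = |(3, 7)−(2, -8)|²/4 = 226/4 = 56.5.
r = √(56.5) ≈ 7.517.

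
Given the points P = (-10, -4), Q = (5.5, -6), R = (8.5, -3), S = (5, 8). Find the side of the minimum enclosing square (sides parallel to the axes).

The bounding box has width 18.5 and height 14.
An axis-aligned square enclosing the set must have side ≥ max(width, height).
So the minimum side is max(18.5, 14) = 18.5.

18.5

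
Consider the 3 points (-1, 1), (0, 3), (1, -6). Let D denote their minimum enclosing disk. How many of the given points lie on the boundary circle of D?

2

Call the three points A, B, C in the order given.
Side lengths²: AB² = 5, AC² = 53, BC² = 82.
Since BC² = 82 ≥ 53 + 5 = 58, the angle opposite BC is not acute, so the smallest enclosing circle has BC as diameter.
Centre = midpoint of BC = (0.5, -1.5), r² = 82/4 = 20.5.
The points at distance exactly r from the centre are (0, 3), (1, -6) — 2 points.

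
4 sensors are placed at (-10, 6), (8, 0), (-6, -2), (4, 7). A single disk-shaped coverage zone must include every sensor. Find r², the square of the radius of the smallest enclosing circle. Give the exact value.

A smallest enclosing disk is always determined by at most three of the input points on its boundary.
The farthest pair is (-10, 6)–(8, 0) with squared distance 360. The circle on this segment as diameter has centre (-1, 3) and r² = 360/4 = 90.
Check (-6, -2): distance² to centre = 50 ≤ 90, so it lies inside.
All remaining points lie in this disk, and no smaller disk contains both endpoints, so this is the minimum enclosing circle.

90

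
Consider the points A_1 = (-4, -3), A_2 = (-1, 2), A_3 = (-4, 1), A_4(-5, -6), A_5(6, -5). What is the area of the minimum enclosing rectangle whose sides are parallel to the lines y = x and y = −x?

96

In coordinates u = x + y, v = x − y the rectangle is axis-aligned; the map (x,y)→(u,v) scales areas by 2.
u-values: -7, 1, -3, -11, 1; range = 1 − (-11) = 12.
v-values: -1, -3, -5, 1, 11; range = 11 − (-5) = 16.
Area = (12 × 16) / 2 = 96.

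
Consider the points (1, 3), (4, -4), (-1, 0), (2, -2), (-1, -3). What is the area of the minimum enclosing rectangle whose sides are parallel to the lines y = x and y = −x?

40

In coordinates u = x + y, v = x − y the rectangle is axis-aligned; the map (x,y)→(u,v) scales areas by 2.
u-values: 4, 0, -1, 0, -4; range = 4 − (-4) = 8.
v-values: -2, 8, -1, 4, 2; range = 8 − (-2) = 10.
Area = (8 × 10) / 2 = 40.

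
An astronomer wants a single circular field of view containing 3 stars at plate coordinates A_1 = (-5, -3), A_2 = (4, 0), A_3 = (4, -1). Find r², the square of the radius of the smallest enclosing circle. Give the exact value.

Side lengths²: A_1A_2² = 90, A_1A_3² = 85, A_2A_3² = 1.
Since A_1A_2² = 90 ≥ 85 + 1 = 86, the angle opposite A_1A_2 is not acute, so the smallest enclosing circle has A_1A_2 as diameter.
Centre = midpoint of A_1A_2 = (-0.5, -1.5), r² = 90/4 = 22.5.

22.5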